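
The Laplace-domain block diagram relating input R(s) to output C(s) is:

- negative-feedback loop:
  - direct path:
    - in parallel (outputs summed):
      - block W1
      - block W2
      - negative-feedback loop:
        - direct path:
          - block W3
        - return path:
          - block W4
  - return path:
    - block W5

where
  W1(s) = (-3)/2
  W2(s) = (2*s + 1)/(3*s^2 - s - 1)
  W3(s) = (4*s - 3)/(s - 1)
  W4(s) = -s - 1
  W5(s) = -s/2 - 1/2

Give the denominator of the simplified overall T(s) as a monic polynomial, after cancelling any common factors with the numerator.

Step 1. collapse the loop (W3 forward, W4 return); result (3 - 4*s)/(4*s^2 - 2)
Step 2. add W1, W2, [W3/(1+W3*W4)] (parallel); result (-9*s^4 + s^3 + 16*s^2 - 3*s - 4)/(6*s^4 - 2*s^3 - 5*s^2 + s + 1)
Step 3. apply the feedback formula to (W1+W2+[W3/(1+W3*W4)]), W5; result (-18*s^4 + 2*s^3 + 32*s^2 - 6*s - 8)/(9*s^5 + 20*s^4 - 21*s^3 - 23*s^2 + 9*s + 6)
No further cancellation is possible in the step-3 result, so that is T(s). Its denominator becomes monic after dividing by the leading coefficient 9.

Hence the answer: s^5 + 20*s^4/9 - 7*s^3/3 - 23*s^2/9 + s + 2/3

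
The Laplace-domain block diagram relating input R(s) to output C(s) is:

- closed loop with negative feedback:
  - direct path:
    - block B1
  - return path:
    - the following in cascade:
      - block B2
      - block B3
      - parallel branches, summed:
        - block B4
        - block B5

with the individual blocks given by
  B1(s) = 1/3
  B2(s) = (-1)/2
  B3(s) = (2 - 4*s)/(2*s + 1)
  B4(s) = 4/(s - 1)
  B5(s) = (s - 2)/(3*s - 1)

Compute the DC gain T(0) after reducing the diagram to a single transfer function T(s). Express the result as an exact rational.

The answer is 1/5.

Reasoning:
Step 1: reduce the parallel group B4, B5: (s^2 + 9*s - 2)/(3*s^2 - 4*s + 1)
Step 2: cascade B2, B3, (B4+B5): (2*s^3 + 17*s^2 - 13*s + 2)/(6*s^3 - 5*s^2 - 2*s + 1)
Step 3: reduce the feedback loop with forward B1 and return (B2*B3*(B4+B5)): (6*s^3 - 5*s^2 - 2*s + 1)/(20*s^3 + 2*s^2 - 19*s + 5)
Evaluating the step-3 result (the overall T(s)) at s = 0 gives T(0) = 1/5.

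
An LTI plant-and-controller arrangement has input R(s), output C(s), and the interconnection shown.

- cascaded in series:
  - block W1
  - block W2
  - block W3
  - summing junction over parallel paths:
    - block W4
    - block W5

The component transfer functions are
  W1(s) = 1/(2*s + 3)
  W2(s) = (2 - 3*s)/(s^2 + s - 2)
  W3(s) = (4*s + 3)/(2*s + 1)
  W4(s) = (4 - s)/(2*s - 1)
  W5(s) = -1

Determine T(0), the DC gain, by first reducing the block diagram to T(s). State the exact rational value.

First reduce the diagram to T(s).

1. parallel reduction of W4, W5 -> (5 - 3*s)/(2*s - 1)
2. cascade W1, W2, W3, (W4+W5) -> (36*s^3 - 57*s^2 - 23*s + 30)/(8*s^5 + 20*s^4 - 6*s^3 - 29*s^2 + s + 6)
DC gain: substitute s = 0 into T(s) from step 2: T(0) = 30/6 = 5.

Answer: 5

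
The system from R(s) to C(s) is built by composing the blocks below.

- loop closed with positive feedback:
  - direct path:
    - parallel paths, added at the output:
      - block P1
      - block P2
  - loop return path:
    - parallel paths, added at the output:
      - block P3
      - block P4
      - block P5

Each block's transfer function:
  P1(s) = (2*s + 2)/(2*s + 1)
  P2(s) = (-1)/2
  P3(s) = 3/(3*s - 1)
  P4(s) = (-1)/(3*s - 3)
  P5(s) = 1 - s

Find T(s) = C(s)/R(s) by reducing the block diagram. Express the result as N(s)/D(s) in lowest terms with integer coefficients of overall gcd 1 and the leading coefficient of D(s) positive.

Reducing step by step:

Step 1. combine P1, P2 in parallel; result (2*s + 3)/(4*s + 2)
Step 2. combine P3, P4, P5 in parallel; result (-9*s^3 + 21*s^2 - 9*s - 5)/(9*s^2 - 12*s + 3)
Step 3. reduce the feedback loop with forward (P1+P2) and return (P3+P4+P5); the result is T(s) itself (integer coefficients, no common factor, positive leading denominator coefficient)

Answer: (18*s^3 + 3*s^2 - 30*s + 9)/(18*s^4 + 21*s^3 - 75*s^2 + 25*s + 21)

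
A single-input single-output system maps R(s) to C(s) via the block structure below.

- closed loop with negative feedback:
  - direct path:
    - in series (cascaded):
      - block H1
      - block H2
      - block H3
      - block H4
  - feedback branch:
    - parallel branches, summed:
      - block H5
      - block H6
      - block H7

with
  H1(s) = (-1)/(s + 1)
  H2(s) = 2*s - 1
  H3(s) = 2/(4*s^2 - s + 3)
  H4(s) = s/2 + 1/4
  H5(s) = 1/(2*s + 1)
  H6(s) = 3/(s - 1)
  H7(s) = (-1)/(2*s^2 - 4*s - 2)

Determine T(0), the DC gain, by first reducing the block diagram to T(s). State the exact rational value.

Reducing step by step:

Step 1: multiply H1, H2, H3, H4 (series); result (1 - 4*s^2)/(8*s^3 + 6*s^2 + 4*s + 6)
Step 2: sum the parallel branches H5, H6, H7; result (14*s^3 - 26*s^2 - 21*s - 3)/(4*s^4 - 10*s^3 - 2*s^2 + 6*s + 2)
Step 3: reduce the feedback loop with forward (H1*H2*H3*H4) and return (H5+H6+H7); result (-8*s^5 + 24*s^4 - 6*s^3 - 14*s^2 + 2*s + 2)/(16*s^6 - 36*s^5 - 40*s^4 + 82*s^3 + 5*s + 9)
The step-3 result is T(s). Setting s = 0: T(0) = 2/9.

Answer: 2/9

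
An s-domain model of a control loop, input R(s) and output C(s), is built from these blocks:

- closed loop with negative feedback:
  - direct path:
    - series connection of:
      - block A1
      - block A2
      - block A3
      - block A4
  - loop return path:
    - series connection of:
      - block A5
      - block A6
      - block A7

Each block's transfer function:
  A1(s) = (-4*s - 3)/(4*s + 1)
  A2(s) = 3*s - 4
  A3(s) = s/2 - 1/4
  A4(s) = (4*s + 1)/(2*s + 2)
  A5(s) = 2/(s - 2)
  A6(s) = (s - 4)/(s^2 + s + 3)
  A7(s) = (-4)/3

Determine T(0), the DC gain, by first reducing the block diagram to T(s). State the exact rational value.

[1] combine A1, A2, A3, A4 in series = (-24*s^3 + 26*s^2 + 17*s - 12)/(8*s + 8)
[2] multiply A5, A6, A7 (series) = (32 - 8*s)/(3*s^3 - 3*s^2 + 3*s - 18)
[3] reduce the feedback loop with forward (A1*A2*A3*A4) and return (A5*A6*A7) = (-72*s^6 + 150*s^5 - 99*s^4 + 423*s^3 - 381*s^2 - 342*s + 216)/(216*s^4 - 976*s^3 + 696*s^2 + 520*s - 528)
DC gain: substitute s = 0 into T(s) from step 3: T(0) = 216/(-528) = -9/22.

Hence the answer: -9/22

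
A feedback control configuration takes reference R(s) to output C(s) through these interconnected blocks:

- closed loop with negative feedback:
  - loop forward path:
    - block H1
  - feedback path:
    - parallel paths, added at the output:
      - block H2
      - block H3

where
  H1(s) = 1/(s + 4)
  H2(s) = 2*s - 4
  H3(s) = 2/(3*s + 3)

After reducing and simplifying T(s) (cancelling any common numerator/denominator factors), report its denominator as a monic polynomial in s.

Reducing step by step:

Step 1: reduce the parallel group H2, H3 = (6*s^2 - 6*s - 10)/(3*s + 3)
Step 2: close the feedback loop around H1, (H2+H3) = (3*s + 3)/(9*s^2 + 9*s + 2)
T(s) is the step-2 result (common factors already cancelled). Leading coefficient of the denominator: 9. Divide through by 9 for the monic polynomial.

Answer: s^2 + s + 2/9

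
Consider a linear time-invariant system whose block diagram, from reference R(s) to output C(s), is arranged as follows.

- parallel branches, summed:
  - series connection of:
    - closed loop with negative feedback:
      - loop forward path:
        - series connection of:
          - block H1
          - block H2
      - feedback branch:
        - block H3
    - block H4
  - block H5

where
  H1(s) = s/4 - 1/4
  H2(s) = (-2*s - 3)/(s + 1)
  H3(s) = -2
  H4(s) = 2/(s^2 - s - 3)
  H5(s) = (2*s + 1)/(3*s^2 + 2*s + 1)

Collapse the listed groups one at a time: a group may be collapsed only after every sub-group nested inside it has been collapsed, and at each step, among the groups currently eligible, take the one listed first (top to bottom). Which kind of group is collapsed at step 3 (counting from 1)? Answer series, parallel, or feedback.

Step 1. multiply H1, H2 (series)
Step 2. close the feedback loop around (H1*H2), H3
Step 3. reduce the series chain [(H1*H2)/(1+(H1*H2)*H3)], H4
Step 4. sum the parallel branches ([(H1*H2)/(1+(H1*H2)*H3)]*H4), H5
So the answer for step 3 is series.

Therefore the answer is series.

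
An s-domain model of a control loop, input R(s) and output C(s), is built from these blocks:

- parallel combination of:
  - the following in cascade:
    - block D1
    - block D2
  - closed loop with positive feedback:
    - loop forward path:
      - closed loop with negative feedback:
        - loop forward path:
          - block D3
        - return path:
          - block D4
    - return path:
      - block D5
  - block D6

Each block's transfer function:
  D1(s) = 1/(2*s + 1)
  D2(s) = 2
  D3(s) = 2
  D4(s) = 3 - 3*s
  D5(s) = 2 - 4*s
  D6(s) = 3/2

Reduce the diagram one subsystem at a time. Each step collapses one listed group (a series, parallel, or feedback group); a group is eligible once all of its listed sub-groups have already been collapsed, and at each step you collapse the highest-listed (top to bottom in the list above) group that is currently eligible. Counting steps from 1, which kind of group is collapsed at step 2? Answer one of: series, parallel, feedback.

[1] series reduction of D1, D2
[2] reduce the feedback loop with forward D3 and return D4
[3] apply the feedback formula to [D3/(1+D3*D4)], D5
[4] reduce the parallel group (D1*D2), [[D3/(1+D3*D4)]/(1-[D3/(1+D3*D4)]*D5)], D6
Step 2 collapses a feedback group.

Final answer: feedback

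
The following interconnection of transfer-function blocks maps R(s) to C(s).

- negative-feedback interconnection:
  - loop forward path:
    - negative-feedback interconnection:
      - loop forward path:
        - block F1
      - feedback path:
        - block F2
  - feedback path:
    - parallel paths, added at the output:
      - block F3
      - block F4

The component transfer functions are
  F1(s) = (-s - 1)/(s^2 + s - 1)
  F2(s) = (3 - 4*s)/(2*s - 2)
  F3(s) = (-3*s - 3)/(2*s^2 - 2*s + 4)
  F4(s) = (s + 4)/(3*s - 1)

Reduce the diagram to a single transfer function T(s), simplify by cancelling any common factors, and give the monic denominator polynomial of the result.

Reducing step by step:

1. reduce the feedback loop with forward F1 and return F2 gives (2 - 2*s^2)/(2*s^3 + 4*s^2 - 3*s - 1)
2. reduce the parallel group F3, F4 gives (2*s^3 - 3*s^2 - 10*s + 19)/(6*s^3 - 8*s^2 + 14*s - 4)
3. apply the feedback formula to [F1/(1+F1*F2)], (F3+F4) gives (-6*s^5 + 8*s^4 - 8*s^3 - 4*s^2 + 14*s - 4)/(6*s^6 + 2*s^5 - 8*s^4 + 45*s^3 - 47*s^2 - 11*s + 21)
No further cancellation is possible in the step-3 result, so that is T(s). Its denominator becomes monic after dividing by the leading coefficient 6.

Answer: s^6 + s^5/3 - 4*s^4/3 + 15*s^3/2 - 47*s^2/6 - 11*s/6 + 7/2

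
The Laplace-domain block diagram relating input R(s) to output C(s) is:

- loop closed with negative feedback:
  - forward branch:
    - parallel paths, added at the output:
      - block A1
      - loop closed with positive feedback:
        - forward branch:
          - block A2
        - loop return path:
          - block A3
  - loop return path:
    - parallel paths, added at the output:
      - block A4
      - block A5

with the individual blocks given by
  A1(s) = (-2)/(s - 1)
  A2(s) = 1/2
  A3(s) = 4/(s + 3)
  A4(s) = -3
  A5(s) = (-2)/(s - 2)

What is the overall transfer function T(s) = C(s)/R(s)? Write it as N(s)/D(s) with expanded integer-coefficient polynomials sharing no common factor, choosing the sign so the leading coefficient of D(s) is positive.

[1] reduce the feedback loop with forward A2 and return A3 -> (s + 3)/(2*s + 2)
[2] reduce the parallel group A1, [A2/(1-A2*A3)] -> (s^2 - 2*s - 7)/(2*s^2 - 2)
[3] parallel reduction of A4, A5 -> (4 - 3*s)/(s - 2)
[4] close the feedback loop around (A1+[A2/(1-A2*A3)]), (A4+A5), which is the overall transfer function T(s) = C(s)/R(s) in lowest terms

Hence the answer: (-s^3 + 4*s^2 + 3*s - 14)/(s^3 - 6*s^2 - 11*s + 24)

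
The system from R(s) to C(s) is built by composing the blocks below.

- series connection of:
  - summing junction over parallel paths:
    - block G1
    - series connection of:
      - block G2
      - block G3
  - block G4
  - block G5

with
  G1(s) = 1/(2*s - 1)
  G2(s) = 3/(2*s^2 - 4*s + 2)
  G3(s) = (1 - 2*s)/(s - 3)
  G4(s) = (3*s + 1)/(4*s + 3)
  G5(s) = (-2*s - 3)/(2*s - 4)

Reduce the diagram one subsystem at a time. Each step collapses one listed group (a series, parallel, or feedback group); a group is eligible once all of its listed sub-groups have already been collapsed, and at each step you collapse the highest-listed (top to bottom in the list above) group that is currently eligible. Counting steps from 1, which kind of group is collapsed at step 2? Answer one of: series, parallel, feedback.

Step 1 - cascade G2, G3
Step 2 - reduce the parallel group G1, (G2*G3)
Step 3 - cascade (G1+(G2*G3)), G4, G5
At step 2 the group reduced is parallel.

Therefore the answer is parallel.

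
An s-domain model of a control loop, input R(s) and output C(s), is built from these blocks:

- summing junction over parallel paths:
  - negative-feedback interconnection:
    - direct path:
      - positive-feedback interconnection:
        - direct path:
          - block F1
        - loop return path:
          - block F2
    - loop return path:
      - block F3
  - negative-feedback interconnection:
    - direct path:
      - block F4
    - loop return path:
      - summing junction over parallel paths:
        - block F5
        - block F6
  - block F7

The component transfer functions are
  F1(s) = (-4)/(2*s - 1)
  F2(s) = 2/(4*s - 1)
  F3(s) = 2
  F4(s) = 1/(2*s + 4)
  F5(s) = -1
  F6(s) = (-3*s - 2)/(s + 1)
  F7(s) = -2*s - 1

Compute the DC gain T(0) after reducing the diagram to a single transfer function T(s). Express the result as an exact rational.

The answer is 4/17.

Reasoning:
Step 1 - reduce the feedback loop with forward F1 and return F2 gives (4 - 16*s)/(8*s^2 - 6*s + 9)
Step 2 - apply the feedback formula to [F1/(1-F1*F2)], F3 gives (4 - 16*s)/(8*s^2 - 38*s + 17)
Step 3 - reduce the parallel group F5, F6 gives (-4*s - 3)/(s + 1)
Step 4 - feedback reduction of F4, (F5+F6) gives (s + 1)/(2*s^2 + 2*s + 1)
Step 5 - parallel reduction of [[F1/(1-F1*F2)]/(1+[F1/(1-F1*F2)]*F3)], [F4/(1+F4*(F5+F6))], F7 gives (-32*s^5 + 104*s^4 + 104*s^3 - 12*s^2 - 59*s + 4)/(16*s^4 - 60*s^3 - 34*s^2 - 4*s + 17)
Step 5 gives the overall T(s). Then T(0) = 4/17.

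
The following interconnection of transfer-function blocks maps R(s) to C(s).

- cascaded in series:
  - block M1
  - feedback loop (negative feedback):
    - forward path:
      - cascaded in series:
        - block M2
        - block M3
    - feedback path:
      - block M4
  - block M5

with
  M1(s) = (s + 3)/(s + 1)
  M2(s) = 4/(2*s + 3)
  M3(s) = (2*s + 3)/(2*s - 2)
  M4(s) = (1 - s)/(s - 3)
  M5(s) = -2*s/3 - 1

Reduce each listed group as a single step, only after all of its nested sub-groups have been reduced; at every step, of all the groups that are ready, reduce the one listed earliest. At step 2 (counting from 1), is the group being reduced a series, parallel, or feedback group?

1. combine M2, M3 in series
2. feedback reduction of (M2*M3), M4
3. reduce the series chain M1, [(M2*M3)/(1+(M2*M3)*M4)], M5
The group at step 2 is a feedback group.

Final answer: feedback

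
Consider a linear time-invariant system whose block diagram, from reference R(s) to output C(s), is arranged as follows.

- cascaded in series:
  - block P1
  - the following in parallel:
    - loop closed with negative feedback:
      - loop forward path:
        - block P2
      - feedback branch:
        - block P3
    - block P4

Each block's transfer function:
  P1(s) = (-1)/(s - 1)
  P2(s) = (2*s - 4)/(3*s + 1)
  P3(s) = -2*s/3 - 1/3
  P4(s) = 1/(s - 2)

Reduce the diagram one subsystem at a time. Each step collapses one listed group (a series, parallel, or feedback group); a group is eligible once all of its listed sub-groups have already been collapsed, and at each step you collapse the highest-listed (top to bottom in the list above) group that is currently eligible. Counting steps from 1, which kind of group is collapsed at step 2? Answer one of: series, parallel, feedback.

(1) close the feedback loop around P2, P3
(2) reduce the parallel group [P2/(1+P2*P3)], P4
(3) multiply P1, ([P2/(1+P2*P3)]+P4) (series)
The group at step 2 is a parallel group.

Therefore the answer is parallel.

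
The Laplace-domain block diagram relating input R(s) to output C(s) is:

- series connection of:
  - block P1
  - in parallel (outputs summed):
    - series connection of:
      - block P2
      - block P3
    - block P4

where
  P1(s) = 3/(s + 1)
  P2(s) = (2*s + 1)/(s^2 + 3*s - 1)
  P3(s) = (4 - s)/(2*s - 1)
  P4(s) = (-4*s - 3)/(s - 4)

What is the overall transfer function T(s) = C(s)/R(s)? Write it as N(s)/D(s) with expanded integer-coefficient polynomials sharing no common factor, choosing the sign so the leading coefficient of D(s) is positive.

(1) reduce the series chain P2, P3 gives (-2*s^2 + 7*s + 4)/(2*s^3 + 5*s^2 - 5*s + 1)
(2) add (P2*P3), P4 (parallel) gives (-8*s^4 - 28*s^3 + 20*s^2 - 13*s - 19)/(2*s^4 - 3*s^3 - 25*s^2 + 21*s - 4)
(3) cascade P1, ((P2*P3)+P4), giving the overall T(s)

Hence the answer: (-24*s^4 - 84*s^3 + 60*s^2 - 39*s - 57)/(2*s^5 - s^4 - 28*s^3 - 4*s^2 + 17*s - 4)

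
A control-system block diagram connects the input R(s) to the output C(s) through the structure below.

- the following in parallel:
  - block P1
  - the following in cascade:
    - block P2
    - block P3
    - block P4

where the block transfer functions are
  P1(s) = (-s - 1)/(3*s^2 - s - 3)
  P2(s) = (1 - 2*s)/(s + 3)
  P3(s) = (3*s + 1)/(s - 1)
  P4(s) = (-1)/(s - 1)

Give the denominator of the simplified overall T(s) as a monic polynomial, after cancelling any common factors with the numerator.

First reduce the diagram to T(s).

[1] cascade P2, P3, P4 -> (6*s^2 - s - 1)/(s^3 + s^2 - 5*s + 3)
[2] sum the parallel branches P1, (P2*P3*P4) -> (17*s^4 - 11*s^3 - 16*s^2 + 6*s)/(3*s^5 + 2*s^4 - 19*s^3 + 11*s^2 + 12*s - 9)
No further cancellation is possible in the step-2 result, so that is T(s). Its denominator becomes monic after dividing by the leading coefficient 3.

Answer: s^5 + 2*s^4/3 - 19*s^3/3 + 11*s^2/3 + 4*s - 3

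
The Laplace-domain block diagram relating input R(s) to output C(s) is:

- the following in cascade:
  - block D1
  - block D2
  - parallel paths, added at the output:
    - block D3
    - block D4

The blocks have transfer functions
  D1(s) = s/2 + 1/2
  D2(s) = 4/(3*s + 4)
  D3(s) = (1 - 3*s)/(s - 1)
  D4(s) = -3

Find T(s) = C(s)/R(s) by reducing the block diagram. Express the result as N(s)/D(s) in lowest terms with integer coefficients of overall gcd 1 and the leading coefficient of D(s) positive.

First reduce the diagram to T(s).

Step 1. add D3, D4 (parallel) = (4 - 6*s)/(s - 1)
Step 2. series reduction of D1, D2, (D3+D4) - this is the overall T(s), already in the required normalized form

Answer: (-12*s^2 - 4*s + 8)/(3*s^2 + s - 4)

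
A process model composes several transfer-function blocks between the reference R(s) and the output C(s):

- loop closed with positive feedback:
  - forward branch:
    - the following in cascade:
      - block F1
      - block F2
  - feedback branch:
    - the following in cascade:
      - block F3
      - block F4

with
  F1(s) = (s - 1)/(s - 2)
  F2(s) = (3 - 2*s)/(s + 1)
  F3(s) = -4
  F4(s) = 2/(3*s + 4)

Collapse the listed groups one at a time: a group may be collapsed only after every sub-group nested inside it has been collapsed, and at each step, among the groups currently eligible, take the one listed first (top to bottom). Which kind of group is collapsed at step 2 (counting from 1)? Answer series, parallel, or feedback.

[1] cascade F1, F2
[2] multiply F3, F4 (series)
[3] collapse the loop ((F1*F2) forward, (F3*F4) return)
At step 2 the group reduced is series.

Answer: series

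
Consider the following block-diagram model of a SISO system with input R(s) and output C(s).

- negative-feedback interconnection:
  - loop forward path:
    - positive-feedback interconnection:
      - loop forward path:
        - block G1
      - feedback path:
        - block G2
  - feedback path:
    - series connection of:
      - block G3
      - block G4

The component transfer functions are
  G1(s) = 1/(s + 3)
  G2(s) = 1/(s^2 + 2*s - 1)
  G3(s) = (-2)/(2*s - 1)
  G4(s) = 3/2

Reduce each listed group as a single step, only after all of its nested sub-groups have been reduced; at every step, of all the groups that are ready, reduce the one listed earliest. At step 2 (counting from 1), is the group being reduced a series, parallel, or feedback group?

Reducing step by step:

1. close the feedback loop around G1, G2
2. cascade G3, G4
3. feedback reduction of [G1/(1-G1*G2)], (G3*G4)
The group at step 2 is a series group.

Answer: series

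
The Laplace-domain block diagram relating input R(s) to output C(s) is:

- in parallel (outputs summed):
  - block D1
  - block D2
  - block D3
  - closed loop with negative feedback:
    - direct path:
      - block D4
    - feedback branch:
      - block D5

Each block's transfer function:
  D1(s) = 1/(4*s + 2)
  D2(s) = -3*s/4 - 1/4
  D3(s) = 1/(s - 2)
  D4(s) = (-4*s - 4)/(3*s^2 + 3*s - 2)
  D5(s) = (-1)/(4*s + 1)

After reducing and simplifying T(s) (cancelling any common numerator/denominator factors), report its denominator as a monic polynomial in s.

The answer is s^5 - s^4/4 - 71*s^3/24 - 23*s^2/24 - s/6 - 1/6.

Reasoning:
(1) collapse the loop (D4 forward, D5 return) -> (-16*s^2 - 20*s - 4)/(12*s^3 + 15*s^2 - s + 2)
(2) parallel reduction of D1, D2, D3, [D4/(1+D4*D5)] -> (-72*s^6 - 6*s^5 + 211*s^4 + 322*s^3 + 361*s^2 + 244*s + 36)/(96*s^5 - 24*s^4 - 284*s^3 - 92*s^2 - 16*s - 16)
Step 2 gives the fully reduced T(s), with no common factor left to cancel. The denominator's leading coefficient is 96, so divide each of its coefficients by 96 to get the monic form.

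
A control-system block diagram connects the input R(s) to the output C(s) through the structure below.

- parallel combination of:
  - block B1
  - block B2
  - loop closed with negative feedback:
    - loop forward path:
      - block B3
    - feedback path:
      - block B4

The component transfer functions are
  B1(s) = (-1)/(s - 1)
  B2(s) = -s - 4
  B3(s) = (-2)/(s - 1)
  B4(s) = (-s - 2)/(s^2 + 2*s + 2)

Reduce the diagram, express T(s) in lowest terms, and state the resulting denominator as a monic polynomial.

First reduce the diagram to T(s).

Step 1. reduce the feedback loop with forward B3 and return B4 = (-2*s^2 - 4*s - 4)/(s^3 + s^2 + 2*s + 2)
Step 2. sum the parallel branches B1, B2, [B3/(1+B3*B4)] = (-s^5 - 4*s^4 - 4*s^3 - 7*s^2 + 10)/(s^4 + s^2 - 2)
The result of step 2 is T(s) in lowest terms. Its denominator already has leading coefficient 1, so it is monic as it stands.

Answer: s^4 + s^2 - 2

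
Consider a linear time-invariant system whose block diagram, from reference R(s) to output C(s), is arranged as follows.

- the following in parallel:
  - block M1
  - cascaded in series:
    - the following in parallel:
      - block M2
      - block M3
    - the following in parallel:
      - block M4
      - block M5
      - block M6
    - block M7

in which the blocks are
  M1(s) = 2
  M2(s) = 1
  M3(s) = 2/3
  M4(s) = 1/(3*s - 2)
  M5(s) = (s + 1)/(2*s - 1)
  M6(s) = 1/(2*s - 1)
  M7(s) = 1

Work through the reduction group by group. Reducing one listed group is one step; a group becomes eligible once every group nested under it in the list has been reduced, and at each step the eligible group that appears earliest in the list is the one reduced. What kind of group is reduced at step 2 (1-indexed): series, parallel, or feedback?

The answer is parallel.

Reasoning:
Step 1: reduce the parallel group M2, M3
Step 2: add M4, M5, M6 (parallel)
Step 3: reduce the series chain (M2+M3), (M4+M5+M6), M7
Step 4: parallel reduction of M1, ((M2+M3)*(M4+M5+M6)*M7)
So the answer for step 2 is parallel.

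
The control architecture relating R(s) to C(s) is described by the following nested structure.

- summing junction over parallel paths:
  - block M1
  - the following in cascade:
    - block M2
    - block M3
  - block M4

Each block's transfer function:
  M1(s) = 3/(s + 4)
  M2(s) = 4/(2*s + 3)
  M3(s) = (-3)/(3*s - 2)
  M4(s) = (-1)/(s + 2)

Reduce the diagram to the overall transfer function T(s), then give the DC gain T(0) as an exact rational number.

[1] reduce the series chain M2, M3: (-12)/(6*s^2 + 5*s - 6)
[2] parallel reduction of M1, (M2*M3), M4: (12*s^3 + 10*s^2 - 74*s - 108)/(6*s^4 + 41*s^3 + 72*s^2 + 4*s - 48)
That last expression is T(s); at s = 0 only the constant terms survive, so T(0) = -108/(-48) = 9/4.

Hence the answer: 9/4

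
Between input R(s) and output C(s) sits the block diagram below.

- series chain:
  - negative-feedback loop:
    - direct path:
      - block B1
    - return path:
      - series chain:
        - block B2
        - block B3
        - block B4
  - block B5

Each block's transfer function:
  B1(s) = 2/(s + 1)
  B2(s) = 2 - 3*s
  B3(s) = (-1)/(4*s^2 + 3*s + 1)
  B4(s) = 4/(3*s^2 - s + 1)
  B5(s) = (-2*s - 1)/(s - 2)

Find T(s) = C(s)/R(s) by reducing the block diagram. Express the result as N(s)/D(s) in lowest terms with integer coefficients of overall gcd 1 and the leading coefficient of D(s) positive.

[1] combine B2, B3, B4 in series; result (12*s - 8)/(12*s^4 + 5*s^3 + 4*s^2 + 2*s + 1)
[2] reduce the feedback loop with forward B1 and return (B2*B3*B4); result (24*s^4 + 10*s^3 + 8*s^2 + 4*s + 2)/(12*s^5 + 17*s^4 + 9*s^3 + 6*s^2 + 27*s - 15)
[3] cascade [B1/(1+B1*(B2*B3*B4))], B5, giving the overall T(s)

Therefore the answer is (-48*s^5 - 44*s^4 - 26*s^3 - 16*s^2 - 8*s - 2)/(12*s^6 - 7*s^5 - 25*s^4 - 12*s^3 + 15*s^2 - 69*s + 30).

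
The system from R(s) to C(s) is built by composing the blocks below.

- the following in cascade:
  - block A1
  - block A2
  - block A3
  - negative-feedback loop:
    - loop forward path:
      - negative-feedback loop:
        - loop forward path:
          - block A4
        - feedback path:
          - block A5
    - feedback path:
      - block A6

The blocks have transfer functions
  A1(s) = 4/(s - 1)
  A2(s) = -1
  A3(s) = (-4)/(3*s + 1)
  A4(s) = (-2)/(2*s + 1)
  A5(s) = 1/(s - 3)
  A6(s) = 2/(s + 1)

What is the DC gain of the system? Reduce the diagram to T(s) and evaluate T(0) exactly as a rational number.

Step 1 - collapse the loop (A4 forward, A5 return) = (6 - 2*s)/(2*s^2 - 5*s - 5)
Step 2 - apply the feedback formula to [A4/(1+A4*A5)], A6 = (-2*s^2 + 4*s + 6)/(2*s^3 - 3*s^2 - 14*s + 7)
Step 3 - cascade A1, A2, A3, [[A4/(1+A4*A5)]/(1+[A4/(1+A4*A5)]*A6)] = (-32*s^2 + 64*s + 96)/(6*s^5 - 13*s^4 - 38*s^3 + 52*s^2 - 7)
DC gain: substitute s = 0 into T(s) from step 3: T(0) = 96/(-7) = -96/7.

Answer: -96/7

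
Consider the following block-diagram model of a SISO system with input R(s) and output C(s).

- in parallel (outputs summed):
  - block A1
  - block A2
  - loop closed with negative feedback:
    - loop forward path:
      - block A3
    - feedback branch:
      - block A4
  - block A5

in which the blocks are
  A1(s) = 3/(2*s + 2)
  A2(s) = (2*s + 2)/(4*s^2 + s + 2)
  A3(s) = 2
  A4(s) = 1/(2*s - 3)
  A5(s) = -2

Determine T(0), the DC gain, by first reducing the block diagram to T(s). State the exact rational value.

The answer is 13/2.

Reasoning:
Step 1: collapse the loop (A3 forward, A4 return); result (4*s - 6)/(2*s - 1)
Step 2: parallel reduction of A1, A2, [A3/(1+A3*A4)], A5; result (-34*s^2 - 15*s - 26)/(16*s^4 + 12*s^3 + 2*s^2 + 2*s - 4)
Evaluating the step-2 result (the overall T(s)) at s = 0 gives T(0) = -26/(-4) = 13/2.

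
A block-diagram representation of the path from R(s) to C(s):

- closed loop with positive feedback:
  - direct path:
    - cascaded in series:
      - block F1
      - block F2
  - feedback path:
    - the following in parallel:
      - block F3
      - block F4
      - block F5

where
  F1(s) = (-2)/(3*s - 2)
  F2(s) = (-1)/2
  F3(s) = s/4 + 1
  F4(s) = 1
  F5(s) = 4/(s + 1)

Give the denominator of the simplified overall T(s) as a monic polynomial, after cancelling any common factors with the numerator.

Answer: s^2 - 5*s/11 - 32/11

Working:
1. combine F1, F2 in series; result 1/(3*s - 2)
2. sum the parallel branches F3, F4, F5; result (s^2 + 9*s + 24)/(4*s + 4)
3. feedback reduction of (F1*F2), (F3+F4+F5); result (4*s + 4)/(11*s^2 - 5*s - 32)
That last expression is T(s), already simplified. Scaling its denominator by 1/11 (the reciprocal of the leading coefficient) yields the monic denominator.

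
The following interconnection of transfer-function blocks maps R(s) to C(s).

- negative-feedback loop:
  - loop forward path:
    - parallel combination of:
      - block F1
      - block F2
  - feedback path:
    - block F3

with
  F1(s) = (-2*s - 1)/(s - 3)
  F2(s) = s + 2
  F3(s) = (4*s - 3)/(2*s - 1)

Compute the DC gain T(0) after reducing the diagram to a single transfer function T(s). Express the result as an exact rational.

(1) parallel reduction of F1, F2 -> (s^2 - 3*s - 7)/(s - 3)
(2) reduce the feedback loop with forward (F1+F2) and return F3 -> (2*s^3 - 7*s^2 - 11*s + 7)/(4*s^3 - 13*s^2 - 26*s + 24)
Step 2 gives the overall T(s). Then T(0) = 7/24.

Final answer: 7/24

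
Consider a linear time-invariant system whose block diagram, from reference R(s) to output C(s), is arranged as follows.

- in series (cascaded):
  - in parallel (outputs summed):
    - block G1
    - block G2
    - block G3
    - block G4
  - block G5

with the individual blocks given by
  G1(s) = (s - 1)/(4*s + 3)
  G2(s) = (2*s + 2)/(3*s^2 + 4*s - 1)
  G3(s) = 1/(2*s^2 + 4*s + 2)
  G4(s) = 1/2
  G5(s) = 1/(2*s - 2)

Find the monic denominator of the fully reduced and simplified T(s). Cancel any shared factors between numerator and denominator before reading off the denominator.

Step 1: combine G1, G2, G3, G4 in parallel gives (18*s^5 + 79*s^4 + 142*s^3 + 131*s^2 + 56*s + 8)/(24*s^5 + 98*s^4 + 140*s^3 + 76*s^2 + 4*s - 6)
Step 2: combine (G1+G2+G3+G4), G5 in series gives (18*s^5 + 79*s^4 + 142*s^3 + 131*s^2 + 56*s + 8)/(48*s^6 + 148*s^5 + 84*s^4 - 128*s^3 - 144*s^2 - 20*s + 12)
T(s) is the step-2 result (common factors already cancelled). Leading coefficient of the denominator: 48. Divide through by 48 for the monic polynomial.

Hence the answer: s^6 + 37*s^5/12 + 7*s^4/4 - 8*s^3/3 - 3*s^2 - 5*s/12 + 1/4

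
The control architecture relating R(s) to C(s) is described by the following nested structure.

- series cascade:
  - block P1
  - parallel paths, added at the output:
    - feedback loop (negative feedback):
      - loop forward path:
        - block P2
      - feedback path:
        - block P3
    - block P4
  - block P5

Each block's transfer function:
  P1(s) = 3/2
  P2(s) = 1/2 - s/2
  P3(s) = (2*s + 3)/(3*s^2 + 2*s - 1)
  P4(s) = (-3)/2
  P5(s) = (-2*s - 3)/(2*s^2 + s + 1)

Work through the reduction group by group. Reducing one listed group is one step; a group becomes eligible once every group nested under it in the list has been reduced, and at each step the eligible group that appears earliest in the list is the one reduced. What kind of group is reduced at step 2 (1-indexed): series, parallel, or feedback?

[1] apply the feedback formula to P2, P3
[2] sum the parallel branches [P2/(1+P2*P3)], P4
[3] cascade P1, ([P2/(1+P2*P3)]+P4), P5
The group at step 2 is a parallel group.

Answer: parallel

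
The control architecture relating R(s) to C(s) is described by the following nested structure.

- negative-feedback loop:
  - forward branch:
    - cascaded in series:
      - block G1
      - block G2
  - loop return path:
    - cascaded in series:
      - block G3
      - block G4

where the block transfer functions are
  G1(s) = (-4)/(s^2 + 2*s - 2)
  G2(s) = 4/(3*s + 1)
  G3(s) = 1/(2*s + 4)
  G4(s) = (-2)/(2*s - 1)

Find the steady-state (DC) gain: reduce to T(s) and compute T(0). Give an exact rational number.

Step 1: combine G1, G2 in series gives (-16)/(3*s^3 + 7*s^2 - 4*s - 2)
Step 2: multiply G3, G4 (series) gives (-1)/(2*s^2 + 3*s - 2)
Step 3: reduce the feedback loop with forward (G1*G2) and return (G3*G4) gives (-32*s^2 - 48*s + 32)/(6*s^5 + 23*s^4 + 7*s^3 - 30*s^2 + 2*s + 20)
Step 3 gives the overall T(s). Then T(0) = 32/20 = 8/5.

Answer: 8/5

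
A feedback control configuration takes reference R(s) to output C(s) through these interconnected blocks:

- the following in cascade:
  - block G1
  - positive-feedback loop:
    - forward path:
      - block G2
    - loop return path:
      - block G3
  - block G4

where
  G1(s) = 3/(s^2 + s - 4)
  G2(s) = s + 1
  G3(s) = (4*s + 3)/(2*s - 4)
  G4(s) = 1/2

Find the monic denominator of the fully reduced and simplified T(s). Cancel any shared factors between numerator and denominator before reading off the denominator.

Answer: s^4 + 9*s^3/4 - s^2 - 13*s/4 - 7

Working:
Step 1. close the feedback loop around G2, G3: (-2*s^2 + 2*s + 4)/(4*s^2 + 5*s + 7)
Step 2. combine G1, [G2/(1-G2*G3)], G4 in series: (-3*s^2 + 3*s + 6)/(4*s^4 + 9*s^3 - 4*s^2 - 13*s - 28)
That last expression is T(s), already simplified. Scaling its denominator by 1/4 (the reciprocal of the leading coefficient) yields the monic denominator.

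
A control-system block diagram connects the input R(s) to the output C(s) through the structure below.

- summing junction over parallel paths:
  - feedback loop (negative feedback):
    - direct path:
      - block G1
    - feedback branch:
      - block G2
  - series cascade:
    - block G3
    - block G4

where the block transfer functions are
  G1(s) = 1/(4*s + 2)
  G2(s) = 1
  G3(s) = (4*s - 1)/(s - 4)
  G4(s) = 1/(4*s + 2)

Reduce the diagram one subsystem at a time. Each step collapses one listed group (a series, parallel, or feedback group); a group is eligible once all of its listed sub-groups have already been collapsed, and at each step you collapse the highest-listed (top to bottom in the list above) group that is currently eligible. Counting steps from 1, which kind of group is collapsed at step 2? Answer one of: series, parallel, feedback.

1. feedback reduction of G1, G2
2. series reduction of G3, G4
3. combine [G1/(1+G1*G2)], (G3*G4) in parallel
At step 2 the group reduced is series.

Answer: series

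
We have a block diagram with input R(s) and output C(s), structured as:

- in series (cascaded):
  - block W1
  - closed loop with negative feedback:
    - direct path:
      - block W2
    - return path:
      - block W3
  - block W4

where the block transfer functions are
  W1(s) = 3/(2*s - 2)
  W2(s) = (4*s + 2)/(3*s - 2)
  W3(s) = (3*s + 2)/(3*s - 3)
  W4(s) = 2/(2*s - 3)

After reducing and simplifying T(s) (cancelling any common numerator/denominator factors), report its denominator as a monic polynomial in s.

Step 1: feedback reduction of W2, W3 gives (12*s^2 - 6*s - 6)/(21*s^2 - s + 10)
Step 2: multiply W1, [W2/(1+W2*W3)], W4 (series) gives (36*s + 18)/(42*s^3 - 65*s^2 + 23*s - 30)
T(s) is the step-2 result (common factors already cancelled). Leading coefficient of the denominator: 42. Divide through by 42 for the monic polynomial.

Answer: s^3 - 65*s^2/42 + 23*s/42 - 5/7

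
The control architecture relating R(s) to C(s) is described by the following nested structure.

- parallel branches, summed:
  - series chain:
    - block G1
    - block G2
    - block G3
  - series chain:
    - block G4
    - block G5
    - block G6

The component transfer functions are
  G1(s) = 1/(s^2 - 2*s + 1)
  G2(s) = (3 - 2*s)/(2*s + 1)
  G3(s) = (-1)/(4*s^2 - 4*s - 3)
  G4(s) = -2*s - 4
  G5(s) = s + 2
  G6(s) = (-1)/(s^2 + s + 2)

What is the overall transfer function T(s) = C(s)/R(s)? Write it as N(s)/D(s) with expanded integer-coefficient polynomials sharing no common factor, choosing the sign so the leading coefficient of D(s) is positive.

The answer is (8*s^6 + 24*s^5 - 6*s^4 - 52*s^3 - 5*s^2 + 25*s + 10)/(4*s^6 + s^4 - 9*s^3 - 3*s^2 + 5*s + 2).

Reasoning:
Step 1 - series reduction of G1, G2, G3 gives 1/(4*s^4 - 4*s^3 - 3*s^2 + 2*s + 1)
Step 2 - multiply G4, G5, G6 (series) gives (2*s^2 + 8*s + 8)/(s^2 + s + 2)
Step 3 - add (G1*G2*G3), (G4*G5*G6) (parallel); the result is T(s) itself (integer coefficients, no common factor, positive leading denominator coefficient)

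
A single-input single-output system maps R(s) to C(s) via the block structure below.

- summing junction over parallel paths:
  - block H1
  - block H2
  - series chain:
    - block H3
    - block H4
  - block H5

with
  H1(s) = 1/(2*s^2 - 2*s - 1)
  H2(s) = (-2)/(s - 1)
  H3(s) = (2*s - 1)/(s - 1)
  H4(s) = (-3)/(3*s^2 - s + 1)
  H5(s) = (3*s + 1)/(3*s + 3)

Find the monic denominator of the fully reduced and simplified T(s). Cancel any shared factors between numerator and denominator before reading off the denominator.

Step 1. reduce the series chain H3, H4 gives (3 - 6*s)/(3*s^3 - 4*s^2 + 2*s - 1)
Step 2. add H1, H2, (H3*H4), H5 (parallel) gives (18*s^6 - 72*s^5 - 2*s^4 + 60*s^3 + 46*s^2 + 9*s - 5)/(18*s^6 - 24*s^5 - 15*s^4 + 21*s^3 - 6*s^2 + 3*s + 3)
Step 2 gives the fully reduced T(s), with no common factor left to cancel. The denominator's leading coefficient is 18, so divide each of its coefficients by 18 to get the monic form.

Answer: s^6 - 4*s^5/3 - 5*s^4/6 + 7*s^3/6 - s^2/3 + s/6 + 1/6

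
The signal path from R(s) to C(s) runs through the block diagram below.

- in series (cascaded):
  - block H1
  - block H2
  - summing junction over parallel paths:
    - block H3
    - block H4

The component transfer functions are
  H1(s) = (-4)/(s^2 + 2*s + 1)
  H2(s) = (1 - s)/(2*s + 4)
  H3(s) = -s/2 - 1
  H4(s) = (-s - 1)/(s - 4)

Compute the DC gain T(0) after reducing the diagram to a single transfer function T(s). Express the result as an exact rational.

1. add H3, H4 (parallel) -> (6 - s^2)/(2*s - 8)
2. series reduction of H1, H2, (H3+H4) -> (-s^3 + s^2 + 6*s - 6)/(s^4 - 11*s^2 - 18*s - 8)
Step 2 gives the overall T(s). Then T(0) = -6/(-8) = 3/4.

Final answer: 3/4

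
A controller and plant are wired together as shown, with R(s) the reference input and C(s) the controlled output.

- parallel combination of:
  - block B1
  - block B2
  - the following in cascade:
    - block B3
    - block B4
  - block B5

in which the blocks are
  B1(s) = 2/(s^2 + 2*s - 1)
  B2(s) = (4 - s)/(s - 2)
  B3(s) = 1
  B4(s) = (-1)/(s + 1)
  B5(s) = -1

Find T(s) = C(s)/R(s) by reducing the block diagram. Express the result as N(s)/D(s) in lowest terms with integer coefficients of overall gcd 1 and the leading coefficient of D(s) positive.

Step 1 - combine B3, B4 in series -> (-1)/(s + 1)
Step 2 - sum the parallel branches B1, B2, (B3*B4), B5; the result is T(s) itself (integer coefficients, no common factor, positive leading denominator coefficient)

Final answer: (-2*s^4 - s^3 + 18*s^2 + 11*s - 12)/(s^4 + s^3 - 5*s^2 - 3*s + 2)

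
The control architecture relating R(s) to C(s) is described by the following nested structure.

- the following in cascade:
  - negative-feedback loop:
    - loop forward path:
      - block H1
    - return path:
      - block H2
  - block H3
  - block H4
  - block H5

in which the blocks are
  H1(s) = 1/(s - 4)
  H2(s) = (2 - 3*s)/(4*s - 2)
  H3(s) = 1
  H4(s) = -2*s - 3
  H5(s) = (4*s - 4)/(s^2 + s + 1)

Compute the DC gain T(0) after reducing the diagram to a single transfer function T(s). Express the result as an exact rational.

Step 1 - feedback reduction of H1, H2 gives (4*s - 2)/(4*s^2 - 21*s + 10)
Step 2 - reduce the series chain [H1/(1+H1*H2)], H3, H4, H5 gives (-32*s^3 + 56*s - 24)/(4*s^4 - 17*s^3 - 7*s^2 - 11*s + 10)
DC gain: substitute s = 0 into T(s) from step 2: T(0) = -24/10 = -12/5.

Answer: -12/5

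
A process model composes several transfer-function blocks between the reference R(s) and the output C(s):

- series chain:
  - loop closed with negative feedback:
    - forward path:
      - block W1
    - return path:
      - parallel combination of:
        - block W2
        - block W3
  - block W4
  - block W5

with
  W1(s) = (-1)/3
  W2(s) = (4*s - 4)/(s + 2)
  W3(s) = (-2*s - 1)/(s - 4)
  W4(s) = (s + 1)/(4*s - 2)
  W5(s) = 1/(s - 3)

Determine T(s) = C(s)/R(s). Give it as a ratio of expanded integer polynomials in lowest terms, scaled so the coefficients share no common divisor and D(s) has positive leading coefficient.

Reducing step by step:

Step 1: add W2, W3 (parallel) = (2*s^2 - 25*s + 14)/(s^2 - 2*s - 8)
Step 2: feedback reduction of W1, (W2+W3) = (-s^2 + 2*s + 8)/(s^2 + 19*s - 38)
Step 3: cascade [W1/(1+W1*(W2+W3))], W4, W5: this yields T(s), and no further normalization is needed

Answer: (-s^3 + s^2 + 10*s + 8)/(4*s^4 + 62*s^3 - 412*s^2 + 646*s - 228)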